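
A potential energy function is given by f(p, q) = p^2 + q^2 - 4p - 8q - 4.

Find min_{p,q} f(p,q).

-24

f(p,q) separates as A(p) + B(q) − 4, so its minimum is min A + min B − 4.
A'(p) = 2p - 4 vanishes at p ∈ {2}; B'(q) = 2q - 8 vanishes at q ∈ {4}.
Local minima of A (where A''>0): A(2)=-4. Local minima of B: B(4)=-16.
So the global minimum of f is A(2) + B(4) − 4 = -4 − 16 − 4 = -24, attained at (2, 4).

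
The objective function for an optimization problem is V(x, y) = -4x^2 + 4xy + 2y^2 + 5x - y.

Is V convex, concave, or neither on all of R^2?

neither

V is quadratic, so its Hessian is the constant matrix H = [[-8, 4], [4, 4]].
det(H) = -48, tr(H) = -4.
det(H) < 0, so H is indefinite: neither convex nor concave.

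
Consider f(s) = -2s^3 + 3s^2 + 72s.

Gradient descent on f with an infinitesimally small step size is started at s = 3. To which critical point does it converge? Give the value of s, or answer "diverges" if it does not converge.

f'(s) = -6(s - 4)(s + 3), so f'(3) = 36.
Gradient descent moves in the -f' direction, i.e. s is decreasing.
The nearest critical point in that direction is s = -3, where f'' = 42 > 0 (a local minimum). The iterate converges there.

-3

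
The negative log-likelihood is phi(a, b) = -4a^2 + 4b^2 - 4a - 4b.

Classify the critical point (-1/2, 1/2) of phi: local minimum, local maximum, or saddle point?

saddle point

The Hessian of phi is constant: H = [[-8, 0], [0, 8]].
det(H) = (-8)·8 − 0² = -64.
Since det(H) < 0, H is indefinite and the critical point is a saddle point.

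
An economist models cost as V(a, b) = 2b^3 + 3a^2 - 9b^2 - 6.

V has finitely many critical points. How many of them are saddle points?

1

V separates as a function of a plus a function of b, so ∇V=0 decouples.
∂V/∂a = 6a = 0 at a ∈ {0}; ∂V/∂b = 6b(b - 3) = 0 at b ∈ {0, 3}.
The Hessian is diagonal: diag(V_aa, V_bb). Second derivatives: V_aa(0)=6; V_bb(0)=-18, V_bb(3)=18.
Saddle points occur where the two diagonal entries have opposite signs: (0, 0). Count: 1.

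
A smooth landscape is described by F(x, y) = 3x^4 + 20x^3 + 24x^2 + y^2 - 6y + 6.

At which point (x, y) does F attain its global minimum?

(-4, 3)

F(x,y) separates as P(x) + Q(y) + 6, so its minimum is min P + min Q + 6.
P'(x) = 12x(x + 1)(x + 4) vanishes at x ∈ {-4, -1, 0}; Q'(y) = 2y - 6 vanishes at y ∈ {3}.
Local minima of P (where P''>0): P(-4)=-128, P(0)=0. Local minima of Q: Q(3)=-9.
So the global minimum of F is P(-4) + Q(3) + 6 = -128 − 9 + 6 = -131, attained at (-4, 3).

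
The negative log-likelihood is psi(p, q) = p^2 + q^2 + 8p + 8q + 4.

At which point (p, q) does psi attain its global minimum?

(-4, -4)

psi(p,q) separates as A(p) + B(q) + 4, so its minimum is min A + min B + 4.
A'(p) = 2p + 8 vanishes at p ∈ {-4}; B'(q) = 2q + 8 vanishes at q ∈ {-4}.
Local minima of A (where A''>0): A(-4)=-16. Local minima of B: B(-4)=-16.
So the global minimum of psi is A(-4) + B(-4) + 4 = -16 − 16 + 4 = -28, attained at (-4, -4).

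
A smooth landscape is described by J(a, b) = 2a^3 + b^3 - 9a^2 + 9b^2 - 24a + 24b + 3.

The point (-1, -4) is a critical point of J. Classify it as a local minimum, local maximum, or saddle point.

local maximum

The mixed partial ∂²J/∂a∂b is 0, so the Hessian at any point is diag(J_aa, J_bb) = diag(6(2a - 3), 6(b + 3)).
At (-1, -4): H = diag(-30, -6).
Both eigenvalues are negative, so H is negative definite: a local maximum.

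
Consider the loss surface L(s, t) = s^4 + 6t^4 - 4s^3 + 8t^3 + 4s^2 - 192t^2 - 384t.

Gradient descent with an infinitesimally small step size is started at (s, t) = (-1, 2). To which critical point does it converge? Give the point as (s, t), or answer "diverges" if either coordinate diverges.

L is separable, so gradient descent decouples: s follows -∂L/∂s, t follows -∂L/∂t.
∂L/∂s = 4s(s - 2)(s - 1); at s=-1 this is -24, so s increases.
∂L/∂t = 24(t - 4)(t + 1)(t + 4); at t=2 this is -864, so t increases.
s converges to its nearest critical value 0 (a local min of the s-part); t converges to 4. The iterate converges to (0, 4).

(0, 4)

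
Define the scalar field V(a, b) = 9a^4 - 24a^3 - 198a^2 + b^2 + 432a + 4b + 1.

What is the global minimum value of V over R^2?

-1704

V(a,b) separates as P(a) + Q(b) + 1, so its minimum is min P + min Q + 1.
P'(a) = 36(a - 4)(a - 1)(a + 3) vanishes at a ∈ {-3, 1, 4}; Q'(b) = 2b + 4 vanishes at b ∈ {-2}.
Local minima of P (where P''>0): P(-3)=-1701, P(4)=-672. Local minima of Q: Q(-2)=-4.
So the global minimum of V is P(-3) + Q(-2) + 1 = -1701 − 4 + 1 = -1704, attained at (-3, -2).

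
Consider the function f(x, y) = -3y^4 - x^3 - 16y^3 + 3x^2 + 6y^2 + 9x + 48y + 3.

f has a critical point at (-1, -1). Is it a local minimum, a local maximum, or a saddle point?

The mixed partial ∂²f/∂x∂y is 0, so the Hessian at any point is diag(f_xx, f_yy) = diag(6(-x + 1), 12(-3y^2 - 8y + 1)).
At (-1, -1): H = diag(12, 72).
Both eigenvalues are positive, so H is positive definite: a local minimum.

local minimum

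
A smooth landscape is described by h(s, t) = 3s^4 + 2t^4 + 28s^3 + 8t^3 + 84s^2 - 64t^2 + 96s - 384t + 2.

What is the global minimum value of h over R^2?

-1598

h(s,t) separates as P(s) + Q(t) + 2, so its minimum is min P + min Q + 2.
P'(s) = 12(s + 1)(s + 2)(s + 4) vanishes at s ∈ {-4, -2, -1}; Q'(t) = 8(t - 4)(t + 3)(t + 4) vanishes at t ∈ {-4, -3, 4}.
Local minima of P (where P''>0): P(-4)=-64, P(-1)=-37. Local minima of Q: Q(-4)=512, Q(4)=-1536.
So the global minimum of h is P(-4) + Q(4) + 2 = -64 − 1536 + 2 = -1598, attained at (-4, 4).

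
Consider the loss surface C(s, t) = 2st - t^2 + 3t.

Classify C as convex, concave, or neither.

C is quadratic, so its Hessian is the constant matrix H = [[0, 2], [2, -2]].
det(H) = -4, tr(H) = -2.
det(H) < 0, so H is indefinite: neither convex nor concave.

neither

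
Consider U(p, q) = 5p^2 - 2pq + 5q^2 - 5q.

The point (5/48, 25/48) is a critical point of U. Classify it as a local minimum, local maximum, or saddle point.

The Hessian of U is constant: H = [[10, -2], [-2, 10]].
det(H) = 10·10 − (-2)² = 96.
det(H) > 0 and tr(H) = 20 > 0, so H is positive definite and the point is a local minimum.

local minimum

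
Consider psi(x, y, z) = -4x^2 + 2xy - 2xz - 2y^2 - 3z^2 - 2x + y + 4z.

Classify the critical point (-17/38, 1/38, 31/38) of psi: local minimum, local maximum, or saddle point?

local maximum

The Hessian is constant: H = [[-8, 2, -2], [2, -4, 0], [-2, 0, -6]].
Leading principal minors: Δ₁ = -8, Δ₂ = 28, Δ₃ = -152.
The minors alternate sign starting negative (−, +, −), so H is negative definite: a local maximum.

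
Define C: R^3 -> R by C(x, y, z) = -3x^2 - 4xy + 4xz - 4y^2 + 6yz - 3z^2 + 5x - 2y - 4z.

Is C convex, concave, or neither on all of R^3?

concave

C is quadratic, so its Hessian is the constant matrix H = [[-6, -4, 4], [-4, -8, 6], [4, 6, -6]].
Leading principal minors: -6, 32, -40.
Signs alternate −, +, − ⇒ H ≺ 0 ⇒ concave.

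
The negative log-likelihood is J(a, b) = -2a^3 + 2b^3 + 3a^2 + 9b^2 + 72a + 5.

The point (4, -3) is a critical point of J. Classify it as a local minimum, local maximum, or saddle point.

local maximum

The mixed partial ∂²J/∂a∂b is 0, so the Hessian at any point is diag(J_aa, J_bb) = diag(6(-2a + 1), 6(2b + 3)).
At (4, -3): H = diag(-42, -18).
Both eigenvalues are negative, so H is negative definite: a local maximum.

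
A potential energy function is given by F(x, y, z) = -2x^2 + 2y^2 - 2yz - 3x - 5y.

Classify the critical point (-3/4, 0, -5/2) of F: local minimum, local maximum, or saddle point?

The Hessian is constant: H = [[-4, 0, 0], [0, 4, -2], [0, -2, 0]].
Leading principal minors: Δ₁ = -4, Δ₂ = -16, Δ₃ = 16.
The minors fit neither the all-positive nor the alternating-sign pattern, so H is indefinite: a saddle point.

saddle point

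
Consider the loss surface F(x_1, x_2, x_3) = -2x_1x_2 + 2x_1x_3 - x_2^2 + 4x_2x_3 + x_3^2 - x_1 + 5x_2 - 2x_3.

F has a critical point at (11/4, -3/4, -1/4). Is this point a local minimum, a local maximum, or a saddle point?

The Hessian is constant: H = [[0, -2, 2], [-2, -2, 4], [2, 4, 2]].
Leading principal minors: Δ₁ = 0, Δ₂ = -4, Δ₃ = -32.
The minors fit neither the all-positive nor the alternating-sign pattern, so H is indefinite: a saddle point.

saddle point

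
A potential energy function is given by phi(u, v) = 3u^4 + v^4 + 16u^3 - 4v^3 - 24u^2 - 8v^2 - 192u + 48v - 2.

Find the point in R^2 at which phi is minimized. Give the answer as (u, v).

(2, -2)

phi(u,v) separates as P(u) + Q(v) − 2, so its minimum is min P + min Q − 2.
P'(u) = 12(u - 2)(u + 2)(u + 4) vanishes at u ∈ {-4, -2, 2}; Q'(v) = 4(v - 3)(v - 2)(v + 2) vanishes at v ∈ {-2, 2, 3}.
Local minima of P (where P''>0): P(-4)=128, P(2)=-304. Local minima of Q: Q(-2)=-80, Q(3)=45.
So the global minimum of phi is P(2) + Q(-2) − 2 = -304 − 80 − 2 = -386, attained at (2, -2).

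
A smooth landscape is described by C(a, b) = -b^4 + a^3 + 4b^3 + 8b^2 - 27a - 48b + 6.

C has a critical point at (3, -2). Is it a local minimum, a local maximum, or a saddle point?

The mixed partial ∂²C/∂a∂b is 0, so the Hessian at any point is diag(C_aa, C_bb) = diag(6a, 4(-3b^2 + 6b + 4)).
At (3, -2): H = diag(18, -80).
The eigenvalues have opposite signs, so H is indefinite: a saddle point.

saddle point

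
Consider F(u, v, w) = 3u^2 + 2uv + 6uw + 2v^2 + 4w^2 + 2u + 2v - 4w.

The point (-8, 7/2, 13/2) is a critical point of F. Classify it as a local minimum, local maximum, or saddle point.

The Hessian is constant: H = [[6, 2, 6], [2, 4, 0], [6, 0, 8]].
Leading principal minors: Δ₁ = 6, Δ₂ = 20, Δ₃ = 16.
All leading minors are positive, so H is positive definite: a local minimum.

local minimum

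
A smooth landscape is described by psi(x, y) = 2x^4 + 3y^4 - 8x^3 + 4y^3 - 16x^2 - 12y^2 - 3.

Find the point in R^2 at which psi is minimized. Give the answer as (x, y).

(4, -2)

psi(x,y) separates as P(x) + Q(y) − 3, so its minimum is min P + min Q − 3.
P'(x) = 8x(x - 4)(x + 1) vanishes at x ∈ {-1, 0, 4}; Q'(y) = 12y(y - 1)(y + 2) vanishes at y ∈ {-2, 0, 1}.
Local minima of P (where P''>0): P(-1)=-6, P(4)=-256. Local minima of Q: Q(-2)=-32, Q(1)=-5.
So the global minimum of psi is P(4) + Q(-2) − 3 = -256 − 32 − 3 = -291, attained at (4, -2).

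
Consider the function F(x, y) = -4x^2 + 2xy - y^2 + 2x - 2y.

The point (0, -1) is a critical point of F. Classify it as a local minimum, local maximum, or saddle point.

The Hessian of F is constant: H = [[-8, 2], [2, -2]].
det(H) = (-8)·(-2) − 2² = 12.
det(H) > 0 and tr(H) = -10 < 0, so H is negative definite and the point is a local maximum.

local maximum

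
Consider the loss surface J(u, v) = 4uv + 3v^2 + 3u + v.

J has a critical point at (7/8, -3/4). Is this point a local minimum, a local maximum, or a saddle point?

saddle point

The Hessian of J is constant: H = [[0, 4], [4, 6]].
det(H) = 0·6 − 4² = -16.
Since det(H) < 0, H is indefinite and the critical point is a saddle point.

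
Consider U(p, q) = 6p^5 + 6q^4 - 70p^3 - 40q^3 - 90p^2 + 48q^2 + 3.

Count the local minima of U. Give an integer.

U separates as a function of p plus a function of q, so ∇U=0 decouples.
∂U/∂p = 30p(p - 3)(p + 1)(p + 2) = 0 at p ∈ {-2, -1, 0, 3}; ∂U/∂q = 24q(q - 4)(q - 1) = 0 at q ∈ {0, 1, 4}.
The Hessian is diagonal: diag(U_pp, U_qq). Second derivatives: U_pp(-2)=-300, U_pp(-1)=120, U_pp(0)=-180, U_pp(3)=1800; U_qq(0)=96, U_qq(1)=-72, U_qq(4)=288.
Local minima occur where both diagonal entries positive: (-1, 0), (-1, 4), (3, 0), (3, 4). Count: 4.

4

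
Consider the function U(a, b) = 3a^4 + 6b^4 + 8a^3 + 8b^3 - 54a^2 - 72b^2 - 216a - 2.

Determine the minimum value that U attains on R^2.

U(a,b) separates as P(a) + Q(b) − 2, so its minimum is min P + min Q − 2.
P'(a) = 12(a - 3)(a + 2)(a + 3) vanishes at a ∈ {-3, -2, 3}; Q'(b) = 24b(b - 2)(b + 3) vanishes at b ∈ {-3, 0, 2}.
Local minima of P (where P''>0): P(-3)=189, P(3)=-675. Local minima of Q: Q(-3)=-378, Q(2)=-128.
So the global minimum of U is P(3) + Q(-3) − 2 = -675 − 378 − 2 = -1055, attained at (3, -3).

-1055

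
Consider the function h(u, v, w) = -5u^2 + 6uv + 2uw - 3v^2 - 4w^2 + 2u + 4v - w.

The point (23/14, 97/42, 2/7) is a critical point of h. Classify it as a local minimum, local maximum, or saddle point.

local maximum

The Hessian is constant: H = [[-10, 6, 2], [6, -6, 0], [2, 0, -8]].
Leading principal minors: Δ₁ = -10, Δ₂ = 24, Δ₃ = -168.
The minors alternate sign starting negative (−, +, −), so H is negative definite: a local maximum.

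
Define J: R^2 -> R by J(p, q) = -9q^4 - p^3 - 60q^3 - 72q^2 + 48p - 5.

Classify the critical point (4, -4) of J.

local maximum

The mixed partial ∂²J/∂p∂q is 0, so the Hessian at any point is diag(J_pp, J_qq) = diag(-6p, -36(3q^2 + 10q + 4)).
At (4, -4): H = diag(-24, -432).
Both eigenvalues are negative, so H is negative definite: a local maximum.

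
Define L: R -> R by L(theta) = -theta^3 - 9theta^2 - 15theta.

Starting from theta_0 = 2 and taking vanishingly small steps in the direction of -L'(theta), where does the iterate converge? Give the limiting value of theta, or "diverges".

L'(theta) = -3(theta + 1)(theta + 5), so L'(2) = -63.
Gradient descent moves in the -L' direction, i.e. theta is increasing.
There is no critical point above theta=2, and L' keeps the same sign, so the iterate runs off to +∞.

diverges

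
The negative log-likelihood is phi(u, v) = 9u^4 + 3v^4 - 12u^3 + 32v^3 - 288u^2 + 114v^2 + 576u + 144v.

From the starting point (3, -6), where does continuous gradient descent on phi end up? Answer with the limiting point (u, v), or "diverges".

phi is separable, so gradient descent decouples: u follows -∂phi/∂u, v follows -∂phi/∂v.
∂phi/∂u = 36(u - 4)(u - 1)(u + 4); at u=3 this is -504, so u increases.
∂phi/∂v = 12(v + 1)(v + 3)(v + 4); at v=-6 this is -360, so v increases.
u converges to its nearest critical value 4 (a local min of the u-part); v converges to -4. The iterate converges to (4, -4).

(4, -4)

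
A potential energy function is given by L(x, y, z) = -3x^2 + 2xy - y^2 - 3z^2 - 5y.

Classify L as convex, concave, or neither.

L is quadratic, so its Hessian is the constant matrix H = [[-6, 2, 0], [2, -2, 0], [0, 0, -6]].
Leading principal minors: -6, 8, -48.
Signs alternate −, +, − ⇒ H ≺ 0 ⇒ concave.

concave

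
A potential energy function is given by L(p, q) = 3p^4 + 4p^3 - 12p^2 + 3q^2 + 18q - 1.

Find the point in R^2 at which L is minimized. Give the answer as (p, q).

(-2, -3)

L(p,q) separates as A(p) + B(q) − 1, so its minimum is min A + min B − 1.
A'(p) = 12p(p - 1)(p + 2) vanishes at p ∈ {-2, 0, 1}; B'(q) = 6q + 18 vanishes at q ∈ {-3}.
Local minima of A (where A''>0): A(-2)=-32, A(1)=-5. Local minima of B: B(-3)=-27.
So the global minimum of L is A(-2) + B(-3) − 1 = -32 − 27 − 1 = -60, attained at (-2, -3).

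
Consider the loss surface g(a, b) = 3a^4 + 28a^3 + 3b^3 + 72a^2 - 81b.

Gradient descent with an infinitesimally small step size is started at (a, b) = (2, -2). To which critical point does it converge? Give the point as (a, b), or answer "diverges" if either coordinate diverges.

(0, 3)

g is separable, so gradient descent decouples: a follows -∂g/∂a, b follows -∂g/∂b.
∂g/∂a = 12a(a + 3)(a + 4); at a=2 this is 720, so a decreases.
∂g/∂b = 9(b - 3)(b + 3); at b=-2 this is -45, so b increases.
a converges to its nearest critical value 0 (a local min of the a-part); b converges to 3. The iterate converges to (0, 3).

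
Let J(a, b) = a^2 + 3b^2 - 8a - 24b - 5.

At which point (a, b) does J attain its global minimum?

J(a,b) separates as P(a) + Q(b) − 5, so its minimum is min P + min Q − 5.
P'(a) = 2a - 8 vanishes at a ∈ {4}; Q'(b) = 6b - 24 vanishes at b ∈ {4}.
Local minima of P (where P''>0): P(4)=-16. Local minima of Q: Q(4)=-48.
So the global minimum of J is P(4) + Q(4) − 5 = -16 − 48 − 5 = -69, attained at (4, 4).

(4, 4)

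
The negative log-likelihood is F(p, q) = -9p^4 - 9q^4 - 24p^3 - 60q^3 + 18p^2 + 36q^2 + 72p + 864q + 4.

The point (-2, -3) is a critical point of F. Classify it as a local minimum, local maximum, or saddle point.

saddle point

The mixed partial ∂²F/∂p∂q is 0, so the Hessian at any point is diag(F_pp, F_qq) = diag(36(-3p^2 - 4p + 1), 36(-3q^2 - 10q + 2)).
At (-2, -3): H = diag(-108, 180).
The eigenvalues have opposite signs, so H is indefinite: a saddle point.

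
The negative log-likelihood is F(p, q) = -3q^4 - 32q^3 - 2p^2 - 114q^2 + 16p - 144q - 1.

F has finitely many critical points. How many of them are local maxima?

F separates as a function of p plus a function of q, so ∇F=0 decouples.
∂F/∂p = -4(p - 4) = 0 at p ∈ {4}; ∂F/∂q = -12(q + 1)(q + 3)(q + 4) = 0 at q ∈ {-4, -3, -1}.
The Hessian is diagonal: diag(F_pp, F_qq). Second derivatives: F_pp(4)=-4; F_qq(-4)=-36, F_qq(-3)=24, F_qq(-1)=-72.
Local maxima occur where both diagonal entries negative: (4, -4), (4, -1). Count: 2.

2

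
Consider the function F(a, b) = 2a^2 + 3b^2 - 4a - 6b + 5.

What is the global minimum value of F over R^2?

F(a,b) separates as P(a) + Q(b) + 5, so its minimum is min P + min Q + 5.
P'(a) = 4a - 4 vanishes at a ∈ {1}; Q'(b) = 6b - 6 vanishes at b ∈ {1}.
Local minima of P (where P''>0): P(1)=-2. Local minima of Q: Q(1)=-3.
So the global minimum of F is P(1) + Q(1) + 5 = -2 − 3 + 5 = 0, attained at (1, 1).

0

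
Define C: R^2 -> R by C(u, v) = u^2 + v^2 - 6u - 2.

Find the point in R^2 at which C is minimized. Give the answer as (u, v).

(3, 0)

C(u,v) separates as P(u) + Q(v) − 2, so its minimum is min P + min Q − 2.
P'(u) = 2u - 6 vanishes at u ∈ {3}; Q'(v) = 2v vanishes at v ∈ {0}.
Local minima of P (where P''>0): P(3)=-9. Local minima of Q: Q(0)=0.
So the global minimum of C is P(3) + Q(0) − 2 = -9 + 0 − 2 = -11, attained at (3, 0).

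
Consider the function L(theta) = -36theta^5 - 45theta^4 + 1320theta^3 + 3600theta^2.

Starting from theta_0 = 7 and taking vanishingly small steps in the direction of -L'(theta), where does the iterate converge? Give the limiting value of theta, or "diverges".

diverges

L'(theta) = -180theta(theta - 5)(theta + 2)(theta + 4), so L'(7) = -249480.
Gradient descent moves in the -L' direction, i.e. theta is increasing.
There is no critical point above theta=7, and L' keeps the same sign, so the iterate runs off to +∞.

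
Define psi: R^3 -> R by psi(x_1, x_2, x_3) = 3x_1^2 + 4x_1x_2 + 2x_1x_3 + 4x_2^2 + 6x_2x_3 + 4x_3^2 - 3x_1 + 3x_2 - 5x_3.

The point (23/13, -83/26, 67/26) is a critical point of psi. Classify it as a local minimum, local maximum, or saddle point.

local minimum

The Hessian is constant: H = [[6, 4, 2], [4, 8, 6], [2, 6, 8]].
Leading principal minors: Δ₁ = 6, Δ₂ = 32, Δ₃ = 104.
All leading minors are positive, so H is positive definite: a local minimum.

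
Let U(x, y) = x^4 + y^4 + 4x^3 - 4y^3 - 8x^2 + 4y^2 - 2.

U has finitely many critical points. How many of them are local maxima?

1

U separates as a function of x plus a function of y, so ∇U=0 decouples.
∂U/∂x = 4x(x - 1)(x + 4) = 0 at x ∈ {-4, 0, 1}; ∂U/∂y = 4y(y - 2)(y - 1) = 0 at y ∈ {0, 1, 2}.
The Hessian is diagonal: diag(U_xx, U_yy). Second derivatives: U_xx(-4)=80, U_xx(0)=-16, U_xx(1)=20; U_yy(0)=8, U_yy(1)=-4, U_yy(2)=8.
Local maxima occur where both diagonal entries negative: (0, 1). Count: 1.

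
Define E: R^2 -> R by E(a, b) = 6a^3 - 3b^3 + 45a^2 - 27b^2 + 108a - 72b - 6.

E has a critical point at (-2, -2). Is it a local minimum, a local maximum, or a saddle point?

saddle point

The mixed partial ∂²E/∂a∂b is 0, so the Hessian at any point is diag(E_aa, E_bb) = diag(18(2a + 5), -18(b + 3)).
At (-2, -2): H = diag(18, -18).
The eigenvalues have opposite signs, so H is indefinite: a saddle point.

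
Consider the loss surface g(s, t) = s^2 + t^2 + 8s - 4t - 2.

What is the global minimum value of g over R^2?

g(s,t) separates as P(s) + Q(t) − 2, so its minimum is min P + min Q − 2.
P'(s) = 2s + 8 vanishes at s ∈ {-4}; Q'(t) = 2(t - 2) vanishes at t ∈ {2}.
Local minima of P (where P''>0): P(-4)=-16. Local minima of Q: Q(2)=-4.
So the global minimum of g is P(-4) + Q(2) − 2 = -16 − 4 − 2 = -22, attained at (-4, 2).

-22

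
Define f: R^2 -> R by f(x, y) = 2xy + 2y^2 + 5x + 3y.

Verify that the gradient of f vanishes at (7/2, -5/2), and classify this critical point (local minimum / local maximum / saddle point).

saddle point

∇f = (2y + 5, 2x + 4y + 3); substituting (7/2, -5/2) gives ∇f = (0, 0), so (7/2, -5/2) is indeed a critical point.
The Hessian of f is constant: H = [[0, 2], [2, 4]].
det(H) = 0·4 − 2² = -4.
Since det(H) < 0, H is indefinite and the critical point is a saddle point.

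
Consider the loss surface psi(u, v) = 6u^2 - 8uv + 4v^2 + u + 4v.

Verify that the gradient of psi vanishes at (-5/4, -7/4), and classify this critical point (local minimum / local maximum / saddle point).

local minimum

∇psi = (12u - 8v + 1, -8u + 8v + 4); substituting (-5/4, -7/4) gives ∇psi = (0, 0), so (-5/4, -7/4) is indeed a critical point.
The Hessian of psi is constant: H = [[12, -8], [-8, 8]].
det(H) = 12·8 − (-8)² = 32.
det(H) > 0 and tr(H) = 20 > 0, so H is positive definite and the point is a local minimum.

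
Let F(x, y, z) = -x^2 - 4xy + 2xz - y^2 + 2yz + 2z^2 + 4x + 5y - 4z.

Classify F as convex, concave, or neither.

neither

F is quadratic, so its Hessian is the constant matrix H = [[-2, -4, 2], [-4, -2, 2], [2, 2, 4]].
Leading principal minors: -2, -12, -64.
Neither pattern holds ⇒ H is indefinite ⇒ neither convex nor concave.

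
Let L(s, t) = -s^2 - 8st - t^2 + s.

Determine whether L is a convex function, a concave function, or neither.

neither

L is quadratic, so its Hessian is the constant matrix H = [[-2, -8], [-8, -2]].
det(H) = -60, tr(H) = -4.
det(H) < 0, so H is indefinite: neither convex nor concave.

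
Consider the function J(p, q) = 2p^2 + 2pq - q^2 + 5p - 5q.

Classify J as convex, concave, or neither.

neither

J is quadratic, so its Hessian is the constant matrix H = [[4, 2], [2, -2]].
det(H) = -12, tr(H) = 2.
det(H) < 0, so H is indefinite: neither convex nor concave.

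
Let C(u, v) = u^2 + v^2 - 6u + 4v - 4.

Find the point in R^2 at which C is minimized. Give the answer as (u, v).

C(u,v) separates as P(u) + Q(v) − 4, so its minimum is min P + min Q − 4.
P'(u) = 2u - 6 vanishes at u ∈ {3}; Q'(v) = 2v + 4 vanishes at v ∈ {-2}.
Local minima of P (where P''>0): P(3)=-9. Local minima of Q: Q(-2)=-4.
So the global minimum of C is P(3) + Q(-2) − 4 = -9 − 4 − 4 = -17, attained at (3, -2).

(3, -2)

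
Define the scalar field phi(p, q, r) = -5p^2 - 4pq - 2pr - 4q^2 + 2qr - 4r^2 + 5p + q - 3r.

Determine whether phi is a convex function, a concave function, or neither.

phi is quadratic, so its Hessian is the constant matrix H = [[-10, -4, -2], [-4, -8, 2], [-2, 2, -8]].
Leading principal minors: -10, 64, -408.
Signs alternate −, +, − ⇒ H ≺ 0 ⇒ concave.

concave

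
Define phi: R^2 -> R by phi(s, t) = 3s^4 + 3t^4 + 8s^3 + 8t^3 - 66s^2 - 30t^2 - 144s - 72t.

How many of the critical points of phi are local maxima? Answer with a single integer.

1

phi separates as a function of s plus a function of t, so ∇phi=0 decouples.
∂phi/∂s = 12(s - 3)(s + 1)(s + 4) = 0 at s ∈ {-4, -1, 3}; ∂phi/∂t = 12(t - 2)(t + 1)(t + 3) = 0 at t ∈ {-3, -1, 2}.
The Hessian is diagonal: diag(phi_ss, phi_tt). Second derivatives: phi_ss(-4)=252, phi_ss(-1)=-144, phi_ss(3)=336; phi_tt(-3)=120, phi_tt(-1)=-72, phi_tt(2)=180.
Local maxima occur where both diagonal entries negative: (-1, -1). Count: 1.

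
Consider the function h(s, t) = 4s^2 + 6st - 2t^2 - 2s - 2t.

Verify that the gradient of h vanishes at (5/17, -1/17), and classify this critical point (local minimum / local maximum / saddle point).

∇h = (8s + 6t - 2, 6s - 4t - 2); substituting (5/17, -1/17) gives ∇h = (0, 0), so (5/17, -1/17) is indeed a critical point.
The Hessian of h is constant: H = [[8, 6], [6, -4]].
det(H) = 8·(-4) − 6² = -68.
Since det(H) < 0, H is indefinite and the critical point is a saddle point.

saddle point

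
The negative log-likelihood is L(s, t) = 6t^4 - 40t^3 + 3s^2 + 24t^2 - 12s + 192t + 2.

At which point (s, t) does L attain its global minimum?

L(s,t) separates as P(s) + Q(t) + 2, so its minimum is min P + min Q + 2.
P'(s) = 6s - 12 vanishes at s ∈ {2}; Q'(t) = 24(t - 4)(t - 2)(t + 1) vanishes at t ∈ {-1, 2, 4}.
Local minima of P (where P''>0): P(2)=-12. Local minima of Q: Q(-1)=-122, Q(4)=128.
So the global minimum of L is P(2) + Q(-1) + 2 = -12 − 122 + 2 = -132, attained at (2, -1).

(2, -1)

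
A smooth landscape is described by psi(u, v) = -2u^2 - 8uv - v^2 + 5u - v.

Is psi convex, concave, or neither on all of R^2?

neither

psi is quadratic, so its Hessian is the constant matrix H = [[-4, -8], [-8, -2]].
det(H) = -56, tr(H) = -6.
det(H) < 0, so H is indefinite: neither convex nor concave.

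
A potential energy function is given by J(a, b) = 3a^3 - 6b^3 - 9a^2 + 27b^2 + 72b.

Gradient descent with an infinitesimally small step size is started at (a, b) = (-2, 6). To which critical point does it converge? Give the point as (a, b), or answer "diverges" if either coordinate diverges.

diverges

J is separable, so gradient descent decouples: a follows -∂J/∂a, b follows -∂J/∂b.
∂J/∂a = 9a(a - 2); at a=-2 this is 72, so a decreases.
∂J/∂b = -18(b - 4)(b + 1); at b=6 this is -252, so b increases.
The a-coordinate has no critical point in that direction and runs off to infinity.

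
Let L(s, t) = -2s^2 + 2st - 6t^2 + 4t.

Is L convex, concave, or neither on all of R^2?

concave

L is quadratic, so its Hessian is the constant matrix H = [[-4, 2], [2, -12]].
det(H) = 44, tr(H) = -16.
det(H) > 0 and tr(H) < 0, so H is negative definite everywhere: concave.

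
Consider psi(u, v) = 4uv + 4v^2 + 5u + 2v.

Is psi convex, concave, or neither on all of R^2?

neither

psi is quadratic, so its Hessian is the constant matrix H = [[0, 4], [4, 8]].
det(H) = -16, tr(H) = 8.
det(H) < 0, so H is indefinite: neither convex nor concave.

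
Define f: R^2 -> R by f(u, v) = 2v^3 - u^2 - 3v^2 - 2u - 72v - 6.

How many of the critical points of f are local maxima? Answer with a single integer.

f separates as a function of u plus a function of v, so ∇f=0 decouples.
∂f/∂u = -2(u + 1) = 0 at u ∈ {-1}; ∂f/∂v = 6(v - 4)(v + 3) = 0 at v ∈ {-3, 4}.
The Hessian is diagonal: diag(f_uu, f_vv). Second derivatives: f_uu(-1)=-2; f_vv(-3)=-42, f_vv(4)=42.
Local maxima occur where both diagonal entries negative: (-1, -3). Count: 1.

1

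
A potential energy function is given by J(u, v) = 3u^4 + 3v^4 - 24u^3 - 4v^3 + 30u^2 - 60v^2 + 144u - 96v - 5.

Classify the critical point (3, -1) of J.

The mixed partial ∂²J/∂u∂v is 0, so the Hessian at any point is diag(J_uu, J_vv) = diag(12(3u^2 - 12u + 5), 12(3v^2 - 2v - 10)).
At (3, -1): H = diag(-48, -60).
Both eigenvalues are negative, so H is negative definite: a local maximum.

local maximum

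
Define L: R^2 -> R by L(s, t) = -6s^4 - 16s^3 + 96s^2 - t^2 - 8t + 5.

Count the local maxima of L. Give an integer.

2

L separates as a function of s plus a function of t, so ∇L=0 decouples.
∂L/∂s = -24s(s - 2)(s + 4) = 0 at s ∈ {-4, 0, 2}; ∂L/∂t = -2(t + 4) = 0 at t ∈ {-4}.
The Hessian is diagonal: diag(L_ss, L_tt). Second derivatives: L_ss(-4)=-576, L_ss(0)=192, L_ss(2)=-288; L_tt(-4)=-2.
Local maxima occur where both diagonal entries negative: (-4, -4), (2, -4). Count: 2.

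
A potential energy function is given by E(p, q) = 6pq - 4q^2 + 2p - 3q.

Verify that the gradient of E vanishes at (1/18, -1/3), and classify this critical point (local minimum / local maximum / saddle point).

∇E = (6q + 2, 6p - 8q - 3); substituting (1/18, -1/3) gives ∇E = (0, 0), so (1/18, -1/3) is indeed a critical point.
The Hessian of E is constant: H = [[0, 6], [6, -8]].
det(H) = 0·(-8) − 6² = -36.
Since det(H) < 0, H is indefinite and the critical point is a saddle point.

saddle point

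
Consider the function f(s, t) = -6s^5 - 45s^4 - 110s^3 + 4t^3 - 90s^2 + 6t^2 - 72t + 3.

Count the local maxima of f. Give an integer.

2

f separates as a function of s plus a function of t, so ∇f=0 decouples.
∂f/∂s = -30s(s + 1)(s + 2)(s + 3) = 0 at s ∈ {-3, -2, -1, 0}; ∂f/∂t = 12(t - 2)(t + 3) = 0 at t ∈ {-3, 2}.
The Hessian is diagonal: diag(f_ss, f_tt). Second derivatives: f_ss(-3)=180, f_ss(-2)=-60, f_ss(-1)=60, f_ss(0)=-180; f_tt(-3)=-60, f_tt(2)=60.
Local maxima occur where both diagonal entries negative: (-2, -3), (0, -3). Count: 2.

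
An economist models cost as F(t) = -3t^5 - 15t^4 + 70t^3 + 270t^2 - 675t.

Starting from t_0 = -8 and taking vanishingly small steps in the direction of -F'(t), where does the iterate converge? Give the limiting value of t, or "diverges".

-5

F'(t) = -15(t - 3)(t - 1)(t + 3)(t + 5), so F'(-8) = -22275.
Gradient descent moves in the -F' direction, i.e. t is increasing.
The nearest critical point in that direction is t = -5, where F'' = 1440 > 0 (a local minimum). The iterate converges there.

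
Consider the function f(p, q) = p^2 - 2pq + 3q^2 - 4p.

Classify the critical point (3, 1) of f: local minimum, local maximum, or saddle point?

The Hessian of f is constant: H = [[2, -2], [-2, 6]].
det(H) = 2·6 − (-2)² = 8.
det(H) > 0 and tr(H) = 8 > 0, so H is positive definite and the point is a local minimum.

local minimum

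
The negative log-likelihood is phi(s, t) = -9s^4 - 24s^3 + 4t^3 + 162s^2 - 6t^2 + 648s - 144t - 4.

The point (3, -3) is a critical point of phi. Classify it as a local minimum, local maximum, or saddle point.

The mixed partial ∂²phi/∂s∂t is 0, so the Hessian at any point is diag(phi_ss, phi_tt) = diag(36(-3s^2 - 4s + 9), 12(2t - 1)).
At (3, -3): H = diag(-1080, -84).
Both eigenvalues are negative, so H is negative definite: a local maximum.

local maximum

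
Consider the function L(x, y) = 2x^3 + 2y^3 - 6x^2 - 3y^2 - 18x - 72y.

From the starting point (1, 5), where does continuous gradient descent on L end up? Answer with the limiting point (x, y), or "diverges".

(3, 4)

L is separable, so gradient descent decouples: x follows -∂L/∂x, y follows -∂L/∂y.
∂L/∂x = 6(x - 3)(x + 1); at x=1 this is -24, so x increases.
∂L/∂y = 6(y - 4)(y + 3); at y=5 this is 48, so y decreases.
x converges to its nearest critical value 3 (a local min of the x-part); y converges to 4. The iterate converges to (3, 4).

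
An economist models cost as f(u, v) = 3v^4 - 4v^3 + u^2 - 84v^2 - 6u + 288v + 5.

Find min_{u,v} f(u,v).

-1476

f(u,v) separates as P(u) + Q(v) + 5, so its minimum is min P + min Q + 5.
P'(u) = 2u - 6 vanishes at u ∈ {3}; Q'(v) = 12(v - 3)(v - 2)(v + 4) vanishes at v ∈ {-4, 2, 3}.
Local minima of P (where P''>0): P(3)=-9. Local minima of Q: Q(-4)=-1472, Q(3)=243.
So the global minimum of f is P(3) + Q(-4) + 5 = -9 − 1472 + 5 = -1476, attained at (3, -4).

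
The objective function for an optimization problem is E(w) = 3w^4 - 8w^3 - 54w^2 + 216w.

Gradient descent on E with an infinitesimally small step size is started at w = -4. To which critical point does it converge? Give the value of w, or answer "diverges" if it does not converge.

E'(w) = 12(w - 3)(w - 2)(w + 3), so E'(-4) = -504.
Gradient descent moves in the -E' direction, i.e. w is increasing.
The nearest critical point in that direction is w = -3, where E'' = 360 > 0 (a local minimum). The iterate converges there.

-3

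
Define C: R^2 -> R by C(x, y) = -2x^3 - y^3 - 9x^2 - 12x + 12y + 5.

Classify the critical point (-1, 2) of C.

local maximum

The mixed partial ∂²C/∂x∂y is 0, so the Hessian at any point is diag(C_xx, C_yy) = diag(-6(2x + 3), -6y).
At (-1, 2): H = diag(-6, -12).
Both eigenvalues are negative, so H is negative definite: a local maximum.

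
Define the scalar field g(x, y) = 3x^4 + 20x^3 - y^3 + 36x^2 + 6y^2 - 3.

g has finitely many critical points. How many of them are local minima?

2

g separates as a function of x plus a function of y, so ∇g=0 decouples.
∂g/∂x = 12x(x + 2)(x + 3) = 0 at x ∈ {-3, -2, 0}; ∂g/∂y = -3y(y - 4) = 0 at y ∈ {0, 4}.
The Hessian is diagonal: diag(g_xx, g_yy). Second derivatives: g_xx(-3)=36, g_xx(-2)=-24, g_xx(0)=72; g_yy(0)=12, g_yy(4)=-12.
Local minima occur where both diagonal entries positive: (-3, 0), (0, 0). Count: 2.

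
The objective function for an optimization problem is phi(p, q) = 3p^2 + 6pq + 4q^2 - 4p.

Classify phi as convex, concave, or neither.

phi is quadratic, so its Hessian is the constant matrix H = [[6, 6], [6, 8]].
det(H) = 12, tr(H) = 14.
det(H) > 0 and tr(H) > 0, so H is positive definite everywhere: convex.

convex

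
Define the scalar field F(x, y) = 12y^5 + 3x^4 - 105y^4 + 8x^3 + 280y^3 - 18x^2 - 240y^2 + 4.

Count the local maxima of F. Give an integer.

2

F separates as a function of x plus a function of y, so ∇F=0 decouples.
∂F/∂x = 12x(x - 1)(x + 3) = 0 at x ∈ {-3, 0, 1}; ∂F/∂y = 60y(y - 4)(y - 2)(y - 1) = 0 at y ∈ {0, 1, 2, 4}.
The Hessian is diagonal: diag(F_xx, F_yy). Second derivatives: F_xx(-3)=144, F_xx(0)=-36, F_xx(1)=48; F_yy(0)=-480, F_yy(1)=180, F_yy(2)=-240, F_yy(4)=1440.
Local maxima occur where both diagonal entries negative: (0, 0), (0, 2). Count: 2.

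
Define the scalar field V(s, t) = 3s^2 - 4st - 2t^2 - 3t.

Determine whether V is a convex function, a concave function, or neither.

V is quadratic, so its Hessian is the constant matrix H = [[6, -4], [-4, -4]].
det(H) = -40, tr(H) = 2.
det(H) < 0, so H is indefinite: neither convex nor concave.

neither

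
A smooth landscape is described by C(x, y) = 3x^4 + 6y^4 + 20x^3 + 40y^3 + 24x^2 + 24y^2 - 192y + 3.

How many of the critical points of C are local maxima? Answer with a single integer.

C separates as a function of x plus a function of y, so ∇C=0 decouples.
∂C/∂x = 12x(x + 1)(x + 4) = 0 at x ∈ {-4, -1, 0}; ∂C/∂y = 24(y - 1)(y + 2)(y + 4) = 0 at y ∈ {-4, -2, 1}.
The Hessian is diagonal: diag(C_xx, C_yy). Second derivatives: C_xx(-4)=144, C_xx(-1)=-36, C_xx(0)=48; C_yy(-4)=240, C_yy(-2)=-144, C_yy(1)=360.
Local maxima occur where both diagonal entries negative: (-1, -2). Count: 1.

1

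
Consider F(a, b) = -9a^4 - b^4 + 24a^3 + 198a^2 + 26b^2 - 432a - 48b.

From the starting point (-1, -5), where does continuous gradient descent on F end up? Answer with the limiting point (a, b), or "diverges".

F is separable, so gradient descent decouples: a follows -∂F/∂a, b follows -∂F/∂b.
∂F/∂a = -36(a - 4)(a - 1)(a + 3); at a=-1 this is -720, so a increases.
∂F/∂b = -4(b - 3)(b - 1)(b + 4); at b=-5 this is 192, so b decreases.
The b-coordinate has no critical point in that direction and runs off to infinity.

diverges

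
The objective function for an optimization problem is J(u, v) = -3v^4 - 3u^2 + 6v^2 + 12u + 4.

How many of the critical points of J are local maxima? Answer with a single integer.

J separates as a function of u plus a function of v, so ∇J=0 decouples.
∂J/∂u = -6(u - 2) = 0 at u ∈ {2}; ∂J/∂v = -12v(v - 1)(v + 1) = 0 at v ∈ {-1, 0, 1}.
The Hessian is diagonal: diag(J_uu, J_vv). Second derivatives: J_uu(2)=-6; J_vv(-1)=-24, J_vv(0)=12, J_vv(1)=-24.
Local maxima occur where both diagonal entries negative: (2, -1), (2, 1). Count: 2.

2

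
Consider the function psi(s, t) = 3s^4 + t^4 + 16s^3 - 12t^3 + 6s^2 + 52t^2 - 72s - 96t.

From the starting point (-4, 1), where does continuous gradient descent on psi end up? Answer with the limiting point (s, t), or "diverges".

psi is separable, so gradient descent decouples: s follows -∂psi/∂s, t follows -∂psi/∂t.
∂psi/∂s = 12(s - 1)(s + 2)(s + 3); at s=-4 this is -120, so s increases.
∂psi/∂t = 4(t - 4)(t - 3)(t - 2); at t=1 this is -24, so t increases.
s converges to its nearest critical value -3 (a local min of the s-part); t converges to 2. The iterate converges to (-3, 2).

(-3, 2)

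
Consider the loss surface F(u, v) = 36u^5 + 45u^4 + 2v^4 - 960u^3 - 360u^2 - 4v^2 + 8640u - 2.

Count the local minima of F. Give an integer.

4

F separates as a function of u plus a function of v, so ∇F=0 decouples.
∂F/∂u = 180(u - 3)(u - 2)(u + 2)(u + 4) = 0 at u ∈ {-4, -2, 2, 3}; ∂F/∂v = 8v(v - 1)(v + 1) = 0 at v ∈ {-1, 0, 1}.
The Hessian is diagonal: diag(F_uu, F_vv). Second derivatives: F_uu(-4)=-15120, F_uu(-2)=7200, F_uu(2)=-4320, F_uu(3)=6300; F_vv(-1)=16, F_vv(0)=-8, F_vv(1)=16.
Local minima occur where both diagonal entries positive: (-2, -1), (-2, 1), (3, -1), (3, 1). Count: 4.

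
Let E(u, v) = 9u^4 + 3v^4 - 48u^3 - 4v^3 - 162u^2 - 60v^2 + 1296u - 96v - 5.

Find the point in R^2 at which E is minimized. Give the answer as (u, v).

(-3, 4)

E(u,v) separates as P(u) + Q(v) − 5, so its minimum is min P + min Q − 5.
P'(u) = 36(u - 4)(u - 3)(u + 3) vanishes at u ∈ {-3, 3, 4}; Q'(v) = 12(v - 4)(v + 1)(v + 2) vanishes at v ∈ {-2, -1, 4}.
Local minima of P (where P''>0): P(-3)=-3321, P(4)=1824. Local minima of Q: Q(-2)=32, Q(4)=-832.
So the global minimum of E is P(-3) + Q(4) − 5 = -3321 − 832 − 5 = -4158, attained at (-3, 4).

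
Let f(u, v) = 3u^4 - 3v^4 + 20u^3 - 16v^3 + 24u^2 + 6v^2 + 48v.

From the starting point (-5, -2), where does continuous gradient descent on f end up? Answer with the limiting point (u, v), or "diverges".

f is separable, so gradient descent decouples: u follows -∂f/∂u, v follows -∂f/∂v.
∂f/∂u = 12u(u + 1)(u + 4); at u=-5 this is -240, so u increases.
∂f/∂v = -12(v - 1)(v + 1)(v + 4); at v=-2 this is -72, so v increases.
u converges to its nearest critical value -4 (a local min of the u-part); v converges to -1. The iterate converges to (-4, -1).

(-4, -1)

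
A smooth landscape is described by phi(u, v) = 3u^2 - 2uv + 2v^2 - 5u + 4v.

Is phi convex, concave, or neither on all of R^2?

convex

phi is quadratic, so its Hessian is the constant matrix H = [[6, -2], [-2, 4]].
det(H) = 20, tr(H) = 10.
det(H) > 0 and tr(H) > 0, so H is positive definite everywhere: convex.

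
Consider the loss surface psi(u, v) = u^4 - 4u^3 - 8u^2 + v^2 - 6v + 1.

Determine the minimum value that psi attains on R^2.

-136

psi(u,v) separates as P(u) + Q(v) + 1, so its minimum is min P + min Q + 1.
P'(u) = 4u(u - 4)(u + 1) vanishes at u ∈ {-1, 0, 4}; Q'(v) = 2v - 6 vanishes at v ∈ {3}.
Local minima of P (where P''>0): P(-1)=-3, P(4)=-128. Local minima of Q: Q(3)=-9.
So the global minimum of psi is P(4) + Q(3) + 1 = -128 − 9 + 1 = -136, attained at (4, 3).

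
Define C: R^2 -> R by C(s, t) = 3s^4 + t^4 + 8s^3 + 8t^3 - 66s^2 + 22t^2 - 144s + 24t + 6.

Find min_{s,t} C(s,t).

C(s,t) separates as P(s) + Q(t) + 6, so its minimum is min P + min Q + 6.
P'(s) = 12(s - 3)(s + 1)(s + 4) vanishes at s ∈ {-4, -1, 3}; Q'(t) = 4(t + 1)(t + 2)(t + 3) vanishes at t ∈ {-3, -2, -1}.
Local minima of P (where P''>0): P(-4)=-224, P(3)=-567. Local minima of Q: Q(-3)=-9, Q(-1)=-9.
So the global minimum of C is P(3) + Q(-3) + 6 = -567 − 9 + 6 = -570, attained at (3, -3).

-570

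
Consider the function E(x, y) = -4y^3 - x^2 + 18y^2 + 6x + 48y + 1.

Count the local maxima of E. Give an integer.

E separates as a function of x plus a function of y, so ∇E=0 decouples.
∂E/∂x = -2(x - 3) = 0 at x ∈ {3}; ∂E/∂y = -12(y - 4)(y + 1) = 0 at y ∈ {-1, 4}.
The Hessian is diagonal: diag(E_xx, E_yy). Second derivatives: E_xx(3)=-2; E_yy(-1)=60, E_yy(4)=-60.
Local maxima occur where both diagonal entries negative: (3, 4). Count: 1.

1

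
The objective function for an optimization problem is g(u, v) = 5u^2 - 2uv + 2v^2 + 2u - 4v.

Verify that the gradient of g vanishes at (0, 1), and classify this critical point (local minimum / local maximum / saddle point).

local minimum

∇g = (10u - 2v + 2, -2u + 4v - 4); substituting (0, 1) gives ∇g = (0, 0), so (0, 1) is indeed a critical point.
The Hessian of g is constant: H = [[10, -2], [-2, 4]].
det(H) = 10·4 − (-2)² = 36.
det(H) > 0 and tr(H) = 14 > 0, so H is positive definite and the point is a local minimum.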